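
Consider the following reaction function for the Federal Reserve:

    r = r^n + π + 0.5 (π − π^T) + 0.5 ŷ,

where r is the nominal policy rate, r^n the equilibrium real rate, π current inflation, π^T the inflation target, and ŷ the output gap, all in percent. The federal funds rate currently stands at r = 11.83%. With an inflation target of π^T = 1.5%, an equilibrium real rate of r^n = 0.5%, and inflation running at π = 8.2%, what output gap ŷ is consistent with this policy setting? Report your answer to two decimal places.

0.5 ŷ = 11.83 − 0.5 − 8.2 − 0.5 × (8.2 − 1.5) = -0.22
ŷ = -0.22 / 0.5 = -0.44

-0.44%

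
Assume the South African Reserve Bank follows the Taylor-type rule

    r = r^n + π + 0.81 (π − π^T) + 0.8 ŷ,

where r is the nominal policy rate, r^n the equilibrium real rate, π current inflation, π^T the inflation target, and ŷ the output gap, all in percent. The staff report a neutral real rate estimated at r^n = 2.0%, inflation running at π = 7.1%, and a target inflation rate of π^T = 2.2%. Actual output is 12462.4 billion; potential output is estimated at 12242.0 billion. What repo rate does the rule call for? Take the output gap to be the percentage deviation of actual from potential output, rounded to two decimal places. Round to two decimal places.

14.51%

Output gap = 100 × (12462.4 − 12242.0) / 12242.0 = 1.80%.
r = 2.00 + 7.10 + 0.81 × (7.10 − 2.20) + 0.8 × 1.80
   = 2.00 + 7.1 + 3.969 + 1.44 = 14.51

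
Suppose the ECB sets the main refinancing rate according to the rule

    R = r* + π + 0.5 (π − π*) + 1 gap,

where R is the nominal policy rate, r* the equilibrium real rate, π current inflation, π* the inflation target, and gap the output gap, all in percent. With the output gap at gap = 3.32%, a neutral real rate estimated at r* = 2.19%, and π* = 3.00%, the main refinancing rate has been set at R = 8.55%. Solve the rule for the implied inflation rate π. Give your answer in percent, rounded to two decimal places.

3.03%

Collecting π: R = r* + (1 + 0.5) π − 0.5 π* + 1 gap
1.5 π = 8.55 − 2.19 + 0.5 × 3.00 − 1 × 3.32 = 4.54
π = 4.54 / 1.5 = 3.03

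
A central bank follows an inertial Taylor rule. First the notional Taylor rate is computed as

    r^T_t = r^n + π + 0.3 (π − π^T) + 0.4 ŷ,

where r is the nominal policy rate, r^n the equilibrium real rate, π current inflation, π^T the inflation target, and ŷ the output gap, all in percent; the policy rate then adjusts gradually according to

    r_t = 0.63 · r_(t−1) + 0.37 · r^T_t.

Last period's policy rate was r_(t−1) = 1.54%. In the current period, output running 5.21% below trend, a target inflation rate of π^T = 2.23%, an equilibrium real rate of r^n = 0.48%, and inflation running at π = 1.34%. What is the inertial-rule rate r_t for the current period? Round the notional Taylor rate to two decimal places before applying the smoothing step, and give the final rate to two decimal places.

0.77%

Output 5.21% below potential → ŷ = -5.21.
r^T_t = 0.48 + 1.34 + 0.3 × (1.34 − 2.23) + 0.4 × (-5.21)
   = 0.48 + 1.34 − 0.267 − 2.084 = -0.53
r_t = 0.63 × 1.54 + 0.37 × (-0.53) = 0.9702 − 0.1961 = 0.77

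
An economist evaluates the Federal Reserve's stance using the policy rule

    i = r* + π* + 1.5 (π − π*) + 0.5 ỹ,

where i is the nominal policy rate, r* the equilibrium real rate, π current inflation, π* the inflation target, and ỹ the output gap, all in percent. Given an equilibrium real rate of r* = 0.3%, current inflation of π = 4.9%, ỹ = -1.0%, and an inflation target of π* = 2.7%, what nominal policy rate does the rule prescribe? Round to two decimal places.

5.80%

i = 0.3 + 2.7 + 1.5 × (4.9 − 2.7) + 0.5 × (-1.0)
   = 0.3 + 2.7 + 3.3 − 0.5 = 5.80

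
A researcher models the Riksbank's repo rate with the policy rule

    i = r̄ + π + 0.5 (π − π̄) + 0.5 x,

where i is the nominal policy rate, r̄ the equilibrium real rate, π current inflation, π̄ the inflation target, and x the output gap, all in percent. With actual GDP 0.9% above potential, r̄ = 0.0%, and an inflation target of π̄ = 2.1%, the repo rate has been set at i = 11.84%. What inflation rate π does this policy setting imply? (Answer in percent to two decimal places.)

8.29%

Output 0.9% above potential → x = 0.9.
Collecting π: i = r̄ + (1 + 0.5) π − 0.5 π̄ + 0.5 x
1.5 π = 11.84 − 0.0 + 0.5 × 2.1 − 0.5 × 0.9 = 12.44
π = 12.44 / 1.5 = 8.29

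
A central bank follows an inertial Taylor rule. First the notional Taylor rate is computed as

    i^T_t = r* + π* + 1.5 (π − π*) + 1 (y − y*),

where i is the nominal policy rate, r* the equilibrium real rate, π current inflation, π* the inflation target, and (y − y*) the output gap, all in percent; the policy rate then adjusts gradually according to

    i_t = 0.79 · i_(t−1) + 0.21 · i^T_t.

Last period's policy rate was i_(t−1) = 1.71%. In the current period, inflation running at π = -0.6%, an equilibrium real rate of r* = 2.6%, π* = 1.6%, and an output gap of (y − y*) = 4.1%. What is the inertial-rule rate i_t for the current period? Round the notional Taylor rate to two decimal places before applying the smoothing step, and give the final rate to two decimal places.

2.40%

i^T_t = 2.6 + 1.6 + 1.5 × (-0.6 − 1.6) + 1 × 4.1
   = 2.6 + 1.6 − 3.3 + 4.1 = 5.00
i_t = 0.79 × 1.71 + 0.21 × 5.00 = 1.3509 + 1.05 = 2.40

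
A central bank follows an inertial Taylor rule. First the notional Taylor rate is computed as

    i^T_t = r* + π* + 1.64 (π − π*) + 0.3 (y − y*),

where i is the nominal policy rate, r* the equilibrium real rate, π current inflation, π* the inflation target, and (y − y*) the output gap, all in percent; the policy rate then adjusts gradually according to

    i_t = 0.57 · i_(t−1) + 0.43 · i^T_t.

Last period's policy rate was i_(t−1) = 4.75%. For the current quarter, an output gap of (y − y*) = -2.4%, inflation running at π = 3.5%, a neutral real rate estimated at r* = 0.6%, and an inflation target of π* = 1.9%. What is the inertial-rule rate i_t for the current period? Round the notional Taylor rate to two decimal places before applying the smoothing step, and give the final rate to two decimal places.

4.60%

i^T_t = 0.6 + 1.9 + 1.64 × (3.5 − 1.9) + 0.3 × (-2.4)
   = 0.6 + 1.9 + 2.624 − 0.72 = 4.40
i_t = 0.57 × 4.75 + 0.43 × 4.40 = 2.7075 + 1.892 = 4.60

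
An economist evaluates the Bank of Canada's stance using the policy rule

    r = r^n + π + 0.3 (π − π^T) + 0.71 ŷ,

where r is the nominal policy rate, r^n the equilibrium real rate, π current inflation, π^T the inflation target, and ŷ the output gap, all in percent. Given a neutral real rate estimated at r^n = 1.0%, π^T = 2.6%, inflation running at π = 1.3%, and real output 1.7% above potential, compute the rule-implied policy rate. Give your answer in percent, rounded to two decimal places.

Output 1.7% above potential → ŷ = 1.7.
r = 1.0 + 1.3 + 0.3 × (1.3 − 2.6) + 0.71 × 1.7
   = 1.0 + 1.3 − 0.39 + 1.207 = 3.12

3.12%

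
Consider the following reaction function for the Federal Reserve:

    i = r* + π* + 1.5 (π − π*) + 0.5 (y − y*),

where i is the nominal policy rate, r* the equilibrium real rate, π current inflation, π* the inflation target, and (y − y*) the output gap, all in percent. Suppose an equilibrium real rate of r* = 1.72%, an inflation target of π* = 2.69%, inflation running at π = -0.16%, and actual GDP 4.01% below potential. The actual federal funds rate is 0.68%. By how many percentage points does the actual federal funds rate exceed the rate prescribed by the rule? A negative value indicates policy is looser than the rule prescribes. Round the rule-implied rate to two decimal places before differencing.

2.55 pp

Output 4.01% below potential → (y − y*) = -4.01.
i = 1.72 + 2.69 + 1.5 × (-0.16 − 2.69) + 0.5 × (-4.01)
   = 1.72 + 2.69 − 4.275 − 2.005 = -1.87
Deviation = 0.68 − (-1.87) = 2.55 pp.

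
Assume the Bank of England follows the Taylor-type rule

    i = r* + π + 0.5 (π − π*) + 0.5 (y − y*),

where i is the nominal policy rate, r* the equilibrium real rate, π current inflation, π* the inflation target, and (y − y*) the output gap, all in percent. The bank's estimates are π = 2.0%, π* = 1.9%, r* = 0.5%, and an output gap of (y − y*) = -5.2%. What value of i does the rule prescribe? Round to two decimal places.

i = 0.5 + 2.0 + 0.5 × (2.0 − 1.9) + 0.5 × (-5.2)
   = 0.5 + 2 + 0.05 − 2.6 = -0.05

-0.05%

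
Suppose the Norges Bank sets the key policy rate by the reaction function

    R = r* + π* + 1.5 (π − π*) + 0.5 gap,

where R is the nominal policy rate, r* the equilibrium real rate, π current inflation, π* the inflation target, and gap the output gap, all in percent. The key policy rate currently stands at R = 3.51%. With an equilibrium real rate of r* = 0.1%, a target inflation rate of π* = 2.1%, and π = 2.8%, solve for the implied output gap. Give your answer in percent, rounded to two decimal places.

0.5 gap = 3.51 − 0.1 − 2.1 − 1.5 × (2.8 − 2.1) = 0.26
gap = 0.26 / 0.5 = 0.52

0.52%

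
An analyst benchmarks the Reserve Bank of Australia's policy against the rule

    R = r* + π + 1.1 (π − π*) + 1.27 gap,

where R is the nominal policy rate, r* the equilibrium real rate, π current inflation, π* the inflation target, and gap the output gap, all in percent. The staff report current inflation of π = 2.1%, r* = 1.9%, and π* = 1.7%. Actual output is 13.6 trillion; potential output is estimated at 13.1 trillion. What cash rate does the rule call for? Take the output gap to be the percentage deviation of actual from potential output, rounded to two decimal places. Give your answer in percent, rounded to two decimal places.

Output gap = 100 × (13.6 − 13.1) / 13.1 = 3.82%.
R = 1.90 + 2.10 + 1.1 × (2.10 − 1.70) + 1.27 × 3.82
   = 1.90 + 2.1 + 0.44 + 4.8514 = 9.29

9.29%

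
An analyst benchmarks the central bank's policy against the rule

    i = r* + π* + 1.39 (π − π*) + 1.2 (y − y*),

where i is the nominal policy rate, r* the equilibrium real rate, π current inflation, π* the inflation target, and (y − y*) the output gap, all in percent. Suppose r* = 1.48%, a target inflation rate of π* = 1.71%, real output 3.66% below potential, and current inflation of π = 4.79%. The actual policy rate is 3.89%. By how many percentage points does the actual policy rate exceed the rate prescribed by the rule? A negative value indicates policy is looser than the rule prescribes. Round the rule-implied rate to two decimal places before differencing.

Output 3.66% below potential → (y − y*) = -3.66.
i = 1.48 + 1.71 + 1.39 × (4.79 − 1.71) + 1.2 × (-3.66)
   = 1.48 + 1.71 + 4.2812 − 4.392 = 3.08
Deviation = 3.89 − 3.08 = 0.81 pp.

0.81 pp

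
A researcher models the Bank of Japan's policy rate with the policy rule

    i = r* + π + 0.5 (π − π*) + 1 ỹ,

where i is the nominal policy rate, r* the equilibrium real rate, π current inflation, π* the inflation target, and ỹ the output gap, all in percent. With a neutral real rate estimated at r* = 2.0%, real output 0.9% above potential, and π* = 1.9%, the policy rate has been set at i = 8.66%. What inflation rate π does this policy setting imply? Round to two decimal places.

Output 0.9% above potential → ỹ = 0.9.
Collecting π: i = r* + (1 + 0.5) π − 0.5 π* + 1 ỹ
1.5 π = 8.66 − 2.0 + 0.5 × 1.9 − 1 × 0.9 = 6.71
π = 6.71 / 1.5 = 4.47

4.47%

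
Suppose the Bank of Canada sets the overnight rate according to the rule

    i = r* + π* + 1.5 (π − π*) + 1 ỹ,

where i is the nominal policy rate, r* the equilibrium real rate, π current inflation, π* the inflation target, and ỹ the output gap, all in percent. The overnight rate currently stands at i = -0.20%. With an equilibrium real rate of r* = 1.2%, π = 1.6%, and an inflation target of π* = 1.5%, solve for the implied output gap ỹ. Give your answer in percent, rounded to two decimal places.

1 ỹ = -0.20 − 1.2 − 1.5 − 1.5 × (1.6 − 1.5) = -3.05
ỹ = -3.05 / 1 = -3.05

-3.05%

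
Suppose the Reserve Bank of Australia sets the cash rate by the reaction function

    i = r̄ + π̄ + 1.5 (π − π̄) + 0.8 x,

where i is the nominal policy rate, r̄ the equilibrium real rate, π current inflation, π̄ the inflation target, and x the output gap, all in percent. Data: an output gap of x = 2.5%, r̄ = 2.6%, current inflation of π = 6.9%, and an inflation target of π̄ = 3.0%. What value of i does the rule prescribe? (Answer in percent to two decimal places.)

i = 2.6 + 3.0 + 1.5 × (6.9 − 3.0) + 0.8 × 2.5
   = 2.6 + 3 + 5.85 + 2 = 13.45

13.45%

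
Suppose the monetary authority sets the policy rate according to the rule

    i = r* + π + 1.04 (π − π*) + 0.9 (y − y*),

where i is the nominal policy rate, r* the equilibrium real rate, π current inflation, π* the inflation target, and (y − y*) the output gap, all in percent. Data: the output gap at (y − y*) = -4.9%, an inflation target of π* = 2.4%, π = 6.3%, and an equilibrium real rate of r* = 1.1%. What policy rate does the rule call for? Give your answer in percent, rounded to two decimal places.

7.05%

i = 1.1 + 6.3 + 1.04 × (6.3 − 2.4) + 0.9 × (-4.9)
   = 1.1 + 6.3 + 4.056 − 4.41 = 7.05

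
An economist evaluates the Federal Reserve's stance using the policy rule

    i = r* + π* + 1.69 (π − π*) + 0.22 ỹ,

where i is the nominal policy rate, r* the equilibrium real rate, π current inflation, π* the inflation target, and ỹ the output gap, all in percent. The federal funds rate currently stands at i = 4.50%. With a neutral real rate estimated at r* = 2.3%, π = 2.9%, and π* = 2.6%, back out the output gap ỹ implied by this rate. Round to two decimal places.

0.22 ỹ = 4.50 − 2.3 − 2.6 − 1.69 × (2.9 − 2.6) = -0.907
ỹ = -0.907 / 0.22 = -4.12

-4.12%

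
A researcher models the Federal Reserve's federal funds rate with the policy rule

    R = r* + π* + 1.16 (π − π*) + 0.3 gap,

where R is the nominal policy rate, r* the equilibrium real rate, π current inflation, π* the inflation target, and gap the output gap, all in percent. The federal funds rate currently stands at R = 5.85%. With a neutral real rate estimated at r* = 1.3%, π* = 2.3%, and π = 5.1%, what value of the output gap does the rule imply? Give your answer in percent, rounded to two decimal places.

0.3 gap = 5.85 − 1.3 − 2.3 − 1.16 × (5.1 − 2.3) = -0.998
gap = -0.998 / 0.3 = -3.33

-3.33%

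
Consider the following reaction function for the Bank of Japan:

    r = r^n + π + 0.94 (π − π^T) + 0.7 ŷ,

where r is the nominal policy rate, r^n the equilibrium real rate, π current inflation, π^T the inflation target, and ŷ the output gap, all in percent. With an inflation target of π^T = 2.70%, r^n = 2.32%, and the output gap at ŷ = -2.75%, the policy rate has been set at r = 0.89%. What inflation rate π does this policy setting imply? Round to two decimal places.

Collecting π: r = r^n + (1 + 0.94) π − 0.94 π^T + 0.7 ŷ
1.94 π = 0.89 − 2.32 + 0.94 × 2.70 − 0.7 × (-2.75) = 3.033
π = 3.033 / 1.94 = 1.56

1.56%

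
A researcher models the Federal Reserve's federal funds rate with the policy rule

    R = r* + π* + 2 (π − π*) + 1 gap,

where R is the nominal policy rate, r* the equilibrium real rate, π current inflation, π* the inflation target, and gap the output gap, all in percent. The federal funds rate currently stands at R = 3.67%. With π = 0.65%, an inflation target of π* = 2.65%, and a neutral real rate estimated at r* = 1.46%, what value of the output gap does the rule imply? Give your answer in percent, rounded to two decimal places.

1 gap = 3.67 − 1.46 − 2.65 − 2 × (0.65 − 2.65) = 3.56
gap = 3.56 / 1 = 3.56

3.56%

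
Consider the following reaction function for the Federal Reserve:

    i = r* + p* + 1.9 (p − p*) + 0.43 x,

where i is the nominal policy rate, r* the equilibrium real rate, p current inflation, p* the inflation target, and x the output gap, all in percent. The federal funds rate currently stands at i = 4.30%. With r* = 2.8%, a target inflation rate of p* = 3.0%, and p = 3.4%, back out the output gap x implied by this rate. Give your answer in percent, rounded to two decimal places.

-5.26%

0.43 x = 4.30 − 2.8 − 3.0 − 1.9 × (3.4 − 3.0) = -2.26
x = -2.26 / 0.43 = -5.26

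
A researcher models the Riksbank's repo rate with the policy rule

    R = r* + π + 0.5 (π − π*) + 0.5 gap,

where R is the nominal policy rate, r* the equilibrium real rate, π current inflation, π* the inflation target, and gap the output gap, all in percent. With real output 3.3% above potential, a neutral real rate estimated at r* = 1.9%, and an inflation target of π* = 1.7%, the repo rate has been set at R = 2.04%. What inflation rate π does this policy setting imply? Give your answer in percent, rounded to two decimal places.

-0.44%

Output 3.3% above potential → gap = 3.3.
Collecting π: R = r* + (1 + 0.5) π − 0.5 π* + 0.5 gap
1.5 π = 2.04 − 1.9 + 0.5 × 1.7 − 0.5 × 3.3 = -0.66
π = -0.66 / 1.5 = -0.44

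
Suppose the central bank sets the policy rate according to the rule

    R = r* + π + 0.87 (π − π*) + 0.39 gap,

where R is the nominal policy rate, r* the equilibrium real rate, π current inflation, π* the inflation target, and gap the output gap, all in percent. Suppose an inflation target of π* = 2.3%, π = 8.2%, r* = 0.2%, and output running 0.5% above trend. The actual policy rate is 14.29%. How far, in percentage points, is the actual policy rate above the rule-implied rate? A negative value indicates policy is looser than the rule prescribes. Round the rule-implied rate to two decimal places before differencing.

0.56 pp

Output 0.5% above potential → gap = 0.5.
R = 0.2 + 8.2 + 0.87 × (8.2 − 2.3) + 0.39 × 0.5
   = 0.2 + 8.2 + 5.133 + 0.195 = 13.73
Deviation = 14.29 − 13.73 = 0.56 pp.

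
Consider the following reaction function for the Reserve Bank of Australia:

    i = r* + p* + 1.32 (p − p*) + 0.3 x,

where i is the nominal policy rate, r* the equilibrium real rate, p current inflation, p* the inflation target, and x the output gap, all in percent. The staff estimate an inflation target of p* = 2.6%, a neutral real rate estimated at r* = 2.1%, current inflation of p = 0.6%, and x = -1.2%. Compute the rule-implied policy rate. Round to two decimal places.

1.70%

i = 2.1 + 2.6 + 1.32 × (0.6 − 2.6) + 0.3 × (-1.2)
   = 2.1 + 2.6 − 2.64 − 0.36 = 1.70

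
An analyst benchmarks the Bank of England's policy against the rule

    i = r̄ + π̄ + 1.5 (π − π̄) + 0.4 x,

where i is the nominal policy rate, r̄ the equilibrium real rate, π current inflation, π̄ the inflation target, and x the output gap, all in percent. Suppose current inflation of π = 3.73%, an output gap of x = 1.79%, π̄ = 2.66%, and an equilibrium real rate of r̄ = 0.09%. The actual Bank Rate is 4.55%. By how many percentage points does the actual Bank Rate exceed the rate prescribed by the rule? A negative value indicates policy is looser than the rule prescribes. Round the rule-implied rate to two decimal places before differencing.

-0.52 pp

i = 0.09 + 2.66 + 1.5 × (3.73 − 2.66) + 0.4 × 1.79
   = 0.09 + 2.66 + 1.605 + 0.716 = 5.07
Deviation = 4.55 − 5.07 = -0.52 pp.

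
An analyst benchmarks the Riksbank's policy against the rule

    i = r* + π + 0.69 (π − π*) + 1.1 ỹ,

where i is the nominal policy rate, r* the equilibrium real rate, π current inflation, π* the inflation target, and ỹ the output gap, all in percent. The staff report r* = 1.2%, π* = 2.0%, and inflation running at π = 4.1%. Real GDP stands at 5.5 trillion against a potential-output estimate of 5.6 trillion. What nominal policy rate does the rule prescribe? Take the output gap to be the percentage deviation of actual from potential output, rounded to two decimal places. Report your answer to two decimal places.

4.78%

Output gap = 100 × (5.5 − 5.6) / 5.6 = -1.79%.
i = 1.20 + 4.10 + 0.69 × (4.10 − 2.00) + 1.1 × (-1.79)
   = 1.20 + 4.1 + 1.449 − 1.969 = 4.78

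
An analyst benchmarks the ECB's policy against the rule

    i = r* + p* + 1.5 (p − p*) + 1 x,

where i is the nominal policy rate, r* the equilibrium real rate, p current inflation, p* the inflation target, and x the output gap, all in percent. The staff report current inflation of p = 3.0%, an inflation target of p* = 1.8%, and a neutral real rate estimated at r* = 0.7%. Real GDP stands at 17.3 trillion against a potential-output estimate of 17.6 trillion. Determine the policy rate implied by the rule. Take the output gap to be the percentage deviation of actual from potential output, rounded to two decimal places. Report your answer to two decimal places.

Output gap = 100 × (17.3 − 17.6) / 17.6 = -1.70%.
i = 0.70 + 1.80 + 1.5 × (3.00 − 1.80) + 1 × (-1.70)
   = 0.70 + 1.8 + 1.8 − 1.7 = 2.60

2.60%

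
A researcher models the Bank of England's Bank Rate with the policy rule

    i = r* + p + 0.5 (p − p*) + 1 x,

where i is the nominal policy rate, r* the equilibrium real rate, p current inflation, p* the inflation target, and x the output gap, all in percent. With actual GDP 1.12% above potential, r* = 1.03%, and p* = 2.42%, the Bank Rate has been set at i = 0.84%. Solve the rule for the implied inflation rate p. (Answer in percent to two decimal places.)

-0.07%

Output 1.12% above potential → x = 1.12.
Collecting p: i = r* + (1 + 0.5) p − 0.5 p* + 1 x
1.5 p = 0.84 − 1.03 + 0.5 × 2.42 − 1 × 1.12 = -0.1
p = -0.1 / 1.5 = -0.07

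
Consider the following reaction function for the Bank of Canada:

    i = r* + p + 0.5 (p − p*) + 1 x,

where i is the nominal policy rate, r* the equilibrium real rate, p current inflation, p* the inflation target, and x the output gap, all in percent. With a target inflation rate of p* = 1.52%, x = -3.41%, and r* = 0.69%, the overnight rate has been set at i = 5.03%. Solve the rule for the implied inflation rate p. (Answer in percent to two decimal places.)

Collecting p: i = r* + (1 + 0.5) p − 0.5 p* + 1 x
1.5 p = 5.03 − 0.69 + 0.5 × 1.52 − 1 × (-3.41) = 8.51
p = 8.51 / 1.5 = 5.67

5.67%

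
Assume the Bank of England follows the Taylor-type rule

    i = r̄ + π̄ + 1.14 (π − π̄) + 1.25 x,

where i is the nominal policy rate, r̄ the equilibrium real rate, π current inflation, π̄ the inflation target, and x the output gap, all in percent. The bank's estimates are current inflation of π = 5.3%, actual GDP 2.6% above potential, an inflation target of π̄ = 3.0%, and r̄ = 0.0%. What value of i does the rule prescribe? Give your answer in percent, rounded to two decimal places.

8.87%

Output 2.6% above potential → x = 2.6.
i = 0.0 + 3.0 + 1.14 × (5.3 − 3.0) + 1.25 × 2.6
   = 0.0 + 3 + 2.622 + 3.25 = 8.87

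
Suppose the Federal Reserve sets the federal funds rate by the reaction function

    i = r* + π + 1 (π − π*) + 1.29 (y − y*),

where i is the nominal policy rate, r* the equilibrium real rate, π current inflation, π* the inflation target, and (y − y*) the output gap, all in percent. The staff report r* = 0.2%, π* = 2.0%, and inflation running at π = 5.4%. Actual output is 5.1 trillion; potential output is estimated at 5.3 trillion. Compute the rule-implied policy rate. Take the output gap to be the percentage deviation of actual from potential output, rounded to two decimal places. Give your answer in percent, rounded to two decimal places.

4.14%

Output gap = 100 × (5.1 − 5.3) / 5.3 = -3.77%.
i = 0.20 + 5.40 + 1 × (5.40 − 2.00) + 1.29 × (-3.77)
   = 0.20 + 5.4 + 3.4 − 4.8633 = 4.14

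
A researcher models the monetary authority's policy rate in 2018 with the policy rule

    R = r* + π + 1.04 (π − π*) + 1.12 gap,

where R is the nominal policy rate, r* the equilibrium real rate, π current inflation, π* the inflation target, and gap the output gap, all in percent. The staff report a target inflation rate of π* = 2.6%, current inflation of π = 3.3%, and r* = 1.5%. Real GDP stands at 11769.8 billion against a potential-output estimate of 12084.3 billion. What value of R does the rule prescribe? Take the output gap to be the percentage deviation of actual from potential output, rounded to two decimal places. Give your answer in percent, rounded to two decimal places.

2.62%

Output gap = 100 × (11769.8 − 12084.3) / 12084.3 = -2.60%.
R = 1.50 + 3.30 + 1.04 × (3.30 − 2.60) + 1.12 × (-2.60)
   = 1.50 + 3.3 + 0.728 − 2.912 = 2.62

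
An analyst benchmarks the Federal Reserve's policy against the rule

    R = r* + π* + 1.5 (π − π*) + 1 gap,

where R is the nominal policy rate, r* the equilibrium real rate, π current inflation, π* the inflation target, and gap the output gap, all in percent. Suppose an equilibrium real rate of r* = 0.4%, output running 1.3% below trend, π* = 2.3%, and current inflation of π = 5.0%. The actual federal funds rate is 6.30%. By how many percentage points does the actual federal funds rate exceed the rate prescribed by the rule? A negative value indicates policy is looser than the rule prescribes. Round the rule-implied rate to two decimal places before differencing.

0.85 pp

Output 1.3% below potential → gap = -1.3.
R = 0.4 + 2.3 + 1.5 × (5.0 − 2.3) + 1 × (-1.3)
   = 0.4 + 2.3 + 4.05 − 1.3 = 5.45
Deviation = 6.30 − 5.45 = 0.85 pp.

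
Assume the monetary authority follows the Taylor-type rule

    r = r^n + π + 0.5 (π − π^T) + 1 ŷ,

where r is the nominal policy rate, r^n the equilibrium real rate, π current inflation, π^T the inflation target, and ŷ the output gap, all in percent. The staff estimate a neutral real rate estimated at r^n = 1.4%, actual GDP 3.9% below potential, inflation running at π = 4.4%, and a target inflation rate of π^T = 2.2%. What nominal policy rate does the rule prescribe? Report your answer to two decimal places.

3.00%

Output 3.9% below potential → ŷ = -3.9.
r = 1.4 + 4.4 + 0.5 × (4.4 − 2.2) + 1 × (-3.9)
   = 1.4 + 4.4 + 1.1 − 3.9 = 3.00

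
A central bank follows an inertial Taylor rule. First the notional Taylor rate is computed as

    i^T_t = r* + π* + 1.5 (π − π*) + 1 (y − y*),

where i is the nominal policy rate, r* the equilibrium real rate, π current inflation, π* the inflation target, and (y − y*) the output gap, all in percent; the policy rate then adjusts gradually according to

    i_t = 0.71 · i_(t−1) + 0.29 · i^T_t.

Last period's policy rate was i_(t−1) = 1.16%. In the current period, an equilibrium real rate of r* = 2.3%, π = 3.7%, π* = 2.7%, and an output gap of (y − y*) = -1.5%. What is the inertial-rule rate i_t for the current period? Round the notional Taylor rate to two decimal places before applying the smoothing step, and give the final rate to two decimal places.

2.27%

i^T_t = 2.3 + 2.7 + 1.5 × (3.7 − 2.7) + 1 × (-1.5)
   = 2.3 + 2.7 + 1.5 − 1.5 = 5.00
i_t = 0.71 × 1.16 + 0.29 × 5.00 = 0.8236 + 1.45 = 2.27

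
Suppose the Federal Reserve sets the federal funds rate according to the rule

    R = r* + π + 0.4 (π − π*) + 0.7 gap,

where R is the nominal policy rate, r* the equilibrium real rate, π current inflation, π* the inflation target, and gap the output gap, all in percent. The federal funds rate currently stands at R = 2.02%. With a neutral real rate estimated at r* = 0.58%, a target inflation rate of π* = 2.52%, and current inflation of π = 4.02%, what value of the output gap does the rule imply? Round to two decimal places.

0.7 gap = 2.02 − 0.58 − 4.02 − 0.4 × (4.02 − 2.52) = -3.18
gap = -3.18 / 0.7 = -4.54

-4.54%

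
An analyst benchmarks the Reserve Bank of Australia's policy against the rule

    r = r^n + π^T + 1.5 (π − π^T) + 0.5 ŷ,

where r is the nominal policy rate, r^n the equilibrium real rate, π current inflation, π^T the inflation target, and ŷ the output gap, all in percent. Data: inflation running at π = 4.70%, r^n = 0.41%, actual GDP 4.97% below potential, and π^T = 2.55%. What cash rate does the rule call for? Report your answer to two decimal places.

Output 4.97% below potential → ŷ = -4.97.
r = 0.41 + 2.55 + 1.5 × (4.70 − 2.55) + 0.5 × (-4.97)
   = 0.41 + 2.55 + 3.225 − 2.485 = 3.70

3.70%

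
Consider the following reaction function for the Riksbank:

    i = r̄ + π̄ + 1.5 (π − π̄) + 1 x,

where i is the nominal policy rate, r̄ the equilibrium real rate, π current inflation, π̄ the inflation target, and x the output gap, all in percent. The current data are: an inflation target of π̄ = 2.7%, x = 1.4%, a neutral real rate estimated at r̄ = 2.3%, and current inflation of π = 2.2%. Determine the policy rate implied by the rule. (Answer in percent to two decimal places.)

5.65%

i = 2.3 + 2.7 + 1.5 × (2.2 − 2.7) + 1 × 1.4
   = 2.3 + 2.7 − 0.75 + 1.4 = 5.65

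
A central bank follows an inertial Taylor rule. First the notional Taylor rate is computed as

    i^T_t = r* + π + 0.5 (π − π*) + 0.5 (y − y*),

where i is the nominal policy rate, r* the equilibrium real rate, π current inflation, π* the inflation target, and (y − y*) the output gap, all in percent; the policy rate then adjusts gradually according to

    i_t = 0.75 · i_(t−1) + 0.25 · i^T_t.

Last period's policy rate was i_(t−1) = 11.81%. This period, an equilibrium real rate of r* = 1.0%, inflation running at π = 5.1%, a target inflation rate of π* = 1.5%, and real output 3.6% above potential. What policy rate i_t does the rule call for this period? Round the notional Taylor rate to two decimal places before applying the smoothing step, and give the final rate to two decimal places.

Output 3.6% above potential → (y − y*) = 3.6.
i^T_t = 1.0 + 5.1 + 0.5 × (5.1 − 1.5) + 0.5 × 3.6
   = 1.0 + 5.1 + 1.8 + 1.8 = 9.70
i_t = 0.75 × 11.81 + 0.25 × 9.70 = 8.8575 + 2.425 = 11.28

11.28%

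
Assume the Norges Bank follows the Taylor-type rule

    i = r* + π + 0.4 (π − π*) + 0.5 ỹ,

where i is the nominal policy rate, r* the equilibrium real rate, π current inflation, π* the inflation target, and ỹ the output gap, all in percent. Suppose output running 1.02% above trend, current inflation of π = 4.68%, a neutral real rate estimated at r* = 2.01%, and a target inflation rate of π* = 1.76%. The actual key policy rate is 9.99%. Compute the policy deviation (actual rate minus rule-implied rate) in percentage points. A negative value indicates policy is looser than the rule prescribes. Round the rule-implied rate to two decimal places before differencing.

1.62 pp

Output 1.02% above potential → ỹ = 1.02.
i = 2.01 + 4.68 + 0.4 × (4.68 − 1.76) + 0.5 × 1.02
   = 2.01 + 4.68 + 1.168 + 0.51 = 8.37
Deviation = 9.99 − 8.37 = 1.62 pp.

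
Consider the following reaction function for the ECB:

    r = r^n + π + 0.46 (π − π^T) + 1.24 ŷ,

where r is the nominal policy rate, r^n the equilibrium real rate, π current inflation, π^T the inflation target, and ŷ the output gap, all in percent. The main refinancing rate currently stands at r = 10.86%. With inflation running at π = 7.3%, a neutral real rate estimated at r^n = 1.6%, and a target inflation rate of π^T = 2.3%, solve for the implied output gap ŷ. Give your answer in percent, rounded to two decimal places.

-0.27%

1.24 ŷ = 10.86 − 1.6 − 7.3 − 0.46 × (7.3 − 2.3) = -0.34
ŷ = -0.34 / 1.24 = -0.27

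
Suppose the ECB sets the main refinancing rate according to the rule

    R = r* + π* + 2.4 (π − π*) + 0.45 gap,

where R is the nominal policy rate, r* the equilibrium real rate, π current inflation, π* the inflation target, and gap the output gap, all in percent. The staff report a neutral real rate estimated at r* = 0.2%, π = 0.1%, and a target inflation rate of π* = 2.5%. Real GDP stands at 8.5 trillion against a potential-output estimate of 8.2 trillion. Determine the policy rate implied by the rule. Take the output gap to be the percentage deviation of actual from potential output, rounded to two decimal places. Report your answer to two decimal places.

Output gap = 100 × (8.5 − 8.2) / 8.2 = 3.66%.
R = 0.20 + 2.50 + 2.4 × (0.10 − 2.50) + 0.45 × 3.66
   = 0.20 + 2.5 − 5.76 + 1.647 = -1.41

-1.41%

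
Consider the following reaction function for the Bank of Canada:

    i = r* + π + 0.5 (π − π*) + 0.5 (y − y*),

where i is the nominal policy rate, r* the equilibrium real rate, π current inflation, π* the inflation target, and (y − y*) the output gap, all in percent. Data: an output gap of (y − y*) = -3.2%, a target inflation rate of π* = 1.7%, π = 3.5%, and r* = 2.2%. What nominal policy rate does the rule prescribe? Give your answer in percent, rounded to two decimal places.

i = 2.2 + 3.5 + 0.5 × (3.5 − 1.7) + 0.5 × (-3.2)
   = 2.2 + 3.5 + 0.9 − 1.6 = 5.00

5.00%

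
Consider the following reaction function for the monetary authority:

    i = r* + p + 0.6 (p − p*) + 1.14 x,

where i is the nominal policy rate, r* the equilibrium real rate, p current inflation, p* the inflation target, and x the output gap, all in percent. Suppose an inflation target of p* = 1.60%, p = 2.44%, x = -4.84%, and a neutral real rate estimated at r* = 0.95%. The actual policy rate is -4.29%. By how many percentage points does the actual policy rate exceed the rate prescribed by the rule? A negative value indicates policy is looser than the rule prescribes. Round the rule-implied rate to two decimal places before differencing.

i = 0.95 + 2.44 + 0.6 × (2.44 − 1.60) + 1.14 × (-4.84)
   = 0.95 + 2.44 + 0.504 − 5.5176 = -1.62
Deviation = -4.29 − (-1.62) = -2.67 pp.

-2.67 pp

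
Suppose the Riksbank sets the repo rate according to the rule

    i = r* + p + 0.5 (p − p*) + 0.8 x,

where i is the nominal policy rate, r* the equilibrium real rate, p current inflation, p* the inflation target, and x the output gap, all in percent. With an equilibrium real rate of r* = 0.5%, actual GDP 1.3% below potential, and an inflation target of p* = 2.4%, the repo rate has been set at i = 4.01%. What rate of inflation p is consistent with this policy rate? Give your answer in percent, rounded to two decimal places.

3.83%

Output 1.3% below potential → x = -1.3.
Collecting p: i = r* + (1 + 0.5) p − 0.5 p* + 0.8 x
1.5 p = 4.01 − 0.5 + 0.5 × 2.4 − 0.8 × (-1.3) = 5.75
p = 5.75 / 1.5 = 3.83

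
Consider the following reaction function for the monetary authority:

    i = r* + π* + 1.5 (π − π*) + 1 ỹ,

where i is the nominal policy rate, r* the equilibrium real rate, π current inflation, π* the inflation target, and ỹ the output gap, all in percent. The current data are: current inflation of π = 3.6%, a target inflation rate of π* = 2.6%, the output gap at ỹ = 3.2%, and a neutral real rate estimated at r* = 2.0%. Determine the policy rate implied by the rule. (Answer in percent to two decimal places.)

i = 2.0 + 2.6 + 1.5 × (3.6 − 2.6) + 1 × 3.2
   = 2.0 + 2.6 + 1.5 + 3.2 = 9.30

9.30%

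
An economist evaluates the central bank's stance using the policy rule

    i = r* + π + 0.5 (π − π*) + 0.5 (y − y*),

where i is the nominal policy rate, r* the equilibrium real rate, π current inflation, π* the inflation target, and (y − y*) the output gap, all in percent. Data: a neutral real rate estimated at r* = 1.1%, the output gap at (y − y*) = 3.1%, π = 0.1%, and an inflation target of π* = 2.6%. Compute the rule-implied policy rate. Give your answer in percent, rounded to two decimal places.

1.50%

i = 1.1 + 0.1 + 0.5 × (0.1 − 2.6) + 0.5 × 3.1
   = 1.1 + 0.1 − 1.25 + 1.55 = 1.50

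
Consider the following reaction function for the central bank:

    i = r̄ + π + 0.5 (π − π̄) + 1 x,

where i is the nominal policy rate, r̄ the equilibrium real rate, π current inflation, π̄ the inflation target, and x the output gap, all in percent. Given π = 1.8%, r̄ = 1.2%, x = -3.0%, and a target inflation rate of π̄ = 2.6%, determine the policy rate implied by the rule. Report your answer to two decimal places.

i = 1.2 + 1.8 + 0.5 × (1.8 − 2.6) + 1 × (-3.0)
   = 1.2 + 1.8 − 0.4 − 3 = -0.40

-0.40%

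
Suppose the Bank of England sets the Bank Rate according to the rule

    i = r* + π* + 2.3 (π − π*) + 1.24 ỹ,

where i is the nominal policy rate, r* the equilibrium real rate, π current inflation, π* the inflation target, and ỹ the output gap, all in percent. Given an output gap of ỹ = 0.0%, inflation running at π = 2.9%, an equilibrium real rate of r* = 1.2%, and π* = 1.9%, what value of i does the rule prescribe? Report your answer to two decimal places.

5.40%

i = 1.2 + 1.9 + 2.3 × (2.9 − 1.9) + 1.24 × 0.0
   = 1.2 + 1.9 + 2.3 + 0 = 5.40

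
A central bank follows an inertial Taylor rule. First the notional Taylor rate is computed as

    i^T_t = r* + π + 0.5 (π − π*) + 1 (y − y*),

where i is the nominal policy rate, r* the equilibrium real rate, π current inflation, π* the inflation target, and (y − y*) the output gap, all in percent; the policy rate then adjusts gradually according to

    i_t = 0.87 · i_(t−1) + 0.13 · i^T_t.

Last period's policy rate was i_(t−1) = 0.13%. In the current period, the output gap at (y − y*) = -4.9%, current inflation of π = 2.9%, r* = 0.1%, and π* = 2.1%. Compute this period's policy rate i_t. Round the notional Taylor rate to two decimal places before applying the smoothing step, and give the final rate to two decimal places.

i^T_t = 0.1 + 2.9 + 0.5 × (2.9 − 2.1) + 1 × (-4.9)
   = 0.1 + 2.9 + 0.4 − 4.9 = -1.50
i_t = 0.87 × 0.13 + 0.13 × (-1.50) = 0.1131 − 0.195 = -0.08

-0.08%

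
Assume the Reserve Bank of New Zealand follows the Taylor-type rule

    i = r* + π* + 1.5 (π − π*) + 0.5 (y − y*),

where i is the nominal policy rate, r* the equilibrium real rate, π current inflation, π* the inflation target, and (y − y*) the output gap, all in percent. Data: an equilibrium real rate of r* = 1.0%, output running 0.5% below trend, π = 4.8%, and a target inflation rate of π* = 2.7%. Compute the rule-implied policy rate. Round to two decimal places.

Output 0.5% below potential → (y − y*) = -0.5.
i = 1.0 + 2.7 + 1.5 × (4.8 − 2.7) + 0.5 × (-0.5)
   = 1.0 + 2.7 + 3.15 − 0.25 = 6.60

6.60%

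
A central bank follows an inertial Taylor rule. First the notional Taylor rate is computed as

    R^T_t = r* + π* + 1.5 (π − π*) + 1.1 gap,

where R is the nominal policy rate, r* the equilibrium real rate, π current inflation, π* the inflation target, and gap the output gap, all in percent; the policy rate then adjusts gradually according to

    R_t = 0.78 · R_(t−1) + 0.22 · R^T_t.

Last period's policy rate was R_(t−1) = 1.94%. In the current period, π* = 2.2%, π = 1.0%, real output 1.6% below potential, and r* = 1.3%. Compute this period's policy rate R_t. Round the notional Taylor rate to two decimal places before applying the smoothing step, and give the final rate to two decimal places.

Output 1.6% below potential → gap = -1.6.
R^T_t = 1.3 + 2.2 + 1.5 × (1.0 − 2.2) + 1.1 × (-1.6)
   = 1.3 + 2.2 − 1.8 − 1.76 = -0.06
R_t = 0.78 × 1.94 + 0.22 × (-0.06) = 1.5132 − 0.0132 = 1.50

1.50%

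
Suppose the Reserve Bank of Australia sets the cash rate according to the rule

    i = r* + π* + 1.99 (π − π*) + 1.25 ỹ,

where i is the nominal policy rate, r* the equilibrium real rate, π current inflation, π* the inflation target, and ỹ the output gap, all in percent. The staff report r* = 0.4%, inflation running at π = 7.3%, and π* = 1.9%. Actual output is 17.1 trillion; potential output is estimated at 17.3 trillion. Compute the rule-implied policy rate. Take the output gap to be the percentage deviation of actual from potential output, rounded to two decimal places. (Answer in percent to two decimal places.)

Output gap = 100 × (17.1 − 17.3) / 17.3 = -1.16%.
i = 0.40 + 1.90 + 1.99 × (7.30 − 1.90) + 1.25 × (-1.16)
   = 0.40 + 1.9 + 10.746 − 1.45 = 11.60

11.60%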